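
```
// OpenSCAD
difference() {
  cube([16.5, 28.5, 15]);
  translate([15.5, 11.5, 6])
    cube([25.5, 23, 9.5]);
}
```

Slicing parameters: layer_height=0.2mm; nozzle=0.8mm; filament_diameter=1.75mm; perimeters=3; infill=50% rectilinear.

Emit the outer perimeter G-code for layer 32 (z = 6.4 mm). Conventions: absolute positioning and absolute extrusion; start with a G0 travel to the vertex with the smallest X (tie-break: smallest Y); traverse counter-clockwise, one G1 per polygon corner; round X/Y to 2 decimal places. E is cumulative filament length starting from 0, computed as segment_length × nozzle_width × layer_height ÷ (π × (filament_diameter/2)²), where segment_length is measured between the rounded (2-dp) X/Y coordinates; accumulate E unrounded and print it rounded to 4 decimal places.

At z = 6.4 mm: the 16.5×28.5 cube contributes its full rectangle; the cube at (15.5, 11.5) (footprint 25.5×23) is included at this height; After the difference (first − rest): starting from the 16.5×28.5 cube, the 25.5×23 cube at (15.5, 11.5) partially overlaps it — only the 17.00 mm² overlap (of its 586.50 mm²) is removed, clipping the outline — 1 connected region. The outline is a single polygon with 6 vertices. Extrusion per mm of travel: 0.8 × 0.2 / (π × 0.875²) = 0.066520. Accumulating E over each segment gives final E = 5.9868.

G0 X0.00 Y0.00 Z6.40
G1 X16.50 Y0.00 E1.0976
G1 X16.50 Y11.50 E1.8626
G1 X15.50 Y11.50 E1.9291
G1 X15.50 Y28.50 E3.0599
G1 X0.00 Y28.50 E4.0910
G1 X0.00 Y0.00 E5.9868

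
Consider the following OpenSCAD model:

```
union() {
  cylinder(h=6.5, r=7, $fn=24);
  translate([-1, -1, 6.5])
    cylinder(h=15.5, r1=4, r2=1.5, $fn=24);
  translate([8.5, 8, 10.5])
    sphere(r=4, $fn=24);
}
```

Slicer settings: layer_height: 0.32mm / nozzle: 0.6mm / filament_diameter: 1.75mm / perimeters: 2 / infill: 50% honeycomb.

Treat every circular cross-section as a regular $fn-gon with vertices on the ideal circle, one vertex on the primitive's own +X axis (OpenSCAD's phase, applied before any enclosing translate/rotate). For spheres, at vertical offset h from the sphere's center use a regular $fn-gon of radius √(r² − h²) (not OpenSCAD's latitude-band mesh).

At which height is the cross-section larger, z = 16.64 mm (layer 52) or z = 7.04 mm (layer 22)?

layer 22 (z = 7.04 mm)

Layer 52 (z = 16.64): the cylinder is not intersected at this z (z outside [0, 6.5]); the cone at (-1, -1) (r1=4→r2=1.5) has section circumradius 2.365 here — a regular 24-gon (area = (24/2)·2.365²·sin(360°/24) = 17.36 mm²); the sphere at (8.5, 8) is absent (|z−center|=6.140 > r=4); Combining (union): only the cone at (-1, -1) is present, so the union is just that shape — area = 17.36 mm². So its area = 17.36 mm². Layer 22 (z = 7.04): the cylinder does not reach this height (z outside [0, 6.5]); the cone at (-1, -1) (r1=4→r2=1.5) has section circumradius 3.913 here — a regular 24-gon (area = (24/2)·3.913²·sin(360°/24) = 47.55 mm²); the r=4 sphere at (8.5, 8) slices to a regular 24-gon of circumradius 2.007 (√(r²−h²) with h=3.46 from center) (area = (24/2)·2.007²·sin(360°/24) = 12.51 mm²); Taking the union: the 2 present regions are separate (no shared area or edge), so areas and boundary lengths simply add and each stays a separate island — area = 60.06 mm². So its area = 60.06 mm². Layer 22 is larger (60.06 vs 17.36 mm²).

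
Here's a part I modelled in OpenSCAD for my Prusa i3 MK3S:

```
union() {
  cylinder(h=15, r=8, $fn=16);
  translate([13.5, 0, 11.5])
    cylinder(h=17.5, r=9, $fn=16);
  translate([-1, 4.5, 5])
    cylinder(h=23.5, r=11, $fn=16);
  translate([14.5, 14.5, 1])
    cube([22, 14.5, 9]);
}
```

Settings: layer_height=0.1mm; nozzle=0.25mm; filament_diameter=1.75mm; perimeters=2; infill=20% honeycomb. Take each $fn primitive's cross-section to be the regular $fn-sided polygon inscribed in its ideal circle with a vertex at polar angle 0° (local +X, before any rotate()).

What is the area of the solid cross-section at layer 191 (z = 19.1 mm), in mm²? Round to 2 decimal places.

579.34 mm²

At z = 19.1 mm: the cylinder is absent (z outside [0, 15]); the r=9 cylinder at (13.5, 0) gives a regular 16-gon of circumradius 9 (constant along its height) (area = (16/2)·9.000²·sin(360°/16) = 247.98 mm²); the r=11 cylinder at (-1, 4.5) contributes a regular 16-gon of circumradius 11 (area = (16/2)·11.000²·sin(360°/16) = 370.44 mm²); the cube at (14.5, 14.5) does not reach this height (z outside [1, 10]); Taking the union: the regions partially overlap — summed areas 618.42 mm² minus the doubly-counted overlap 39.08 mm² gives 579.34 mm² — area = 579.34 mm². Overall, the cross-section is a single solid region. Net area = 579.34 mm².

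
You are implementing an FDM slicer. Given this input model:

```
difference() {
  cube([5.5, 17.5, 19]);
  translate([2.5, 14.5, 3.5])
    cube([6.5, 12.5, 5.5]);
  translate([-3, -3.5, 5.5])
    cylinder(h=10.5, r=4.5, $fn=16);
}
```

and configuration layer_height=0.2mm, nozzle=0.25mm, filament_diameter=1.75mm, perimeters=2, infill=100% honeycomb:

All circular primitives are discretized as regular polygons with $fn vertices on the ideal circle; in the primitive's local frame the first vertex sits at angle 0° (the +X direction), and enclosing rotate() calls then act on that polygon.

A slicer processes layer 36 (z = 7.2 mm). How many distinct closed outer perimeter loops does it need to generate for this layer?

1

At z = 7.2 mm: the cube is present — its section is the full 5.5×17.5 rectangle; the cube at (2.5, 14.5) (footprint 6.5×12.5) is included at this height; the r=4.5 cylinder at (-3, -3.5) gives a regular 16-gon of circumradius 4.5 (constant along its height); Taking the first minus the rest: starting from the 5.5×17.5 cube, the 6.5×12.5 cube at (2.5, 14.5) partially overlaps it — only the 9.00 mm² overlap (of its 81.25 mm²) is removed, clipping the outline; the r=4.5 cylinder at (-3, -3.5) misses the remaining region (no effect) — 1 connected region. The result has 1 disconnected region.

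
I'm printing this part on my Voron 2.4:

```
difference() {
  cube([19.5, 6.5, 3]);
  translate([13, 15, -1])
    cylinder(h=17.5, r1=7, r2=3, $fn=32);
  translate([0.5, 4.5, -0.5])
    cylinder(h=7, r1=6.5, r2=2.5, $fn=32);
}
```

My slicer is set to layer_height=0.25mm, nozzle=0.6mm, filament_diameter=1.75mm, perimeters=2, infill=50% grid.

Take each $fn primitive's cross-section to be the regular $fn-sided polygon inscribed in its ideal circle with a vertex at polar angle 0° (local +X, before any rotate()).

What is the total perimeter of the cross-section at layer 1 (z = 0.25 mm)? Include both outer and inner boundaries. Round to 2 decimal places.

At z = 0.25 mm: the 19.5×6.5 cube contributes its full rectangle (perimeter 52.00 mm); the cone at (13, 15) contributes a regular 32-gon of circumradius 6.714 (interpolated between r1=7 and r2=3 at t=0.071) (perimeter = 2·32·6.714·sin(180°/32) = 42.12 mm); the cone at (0.5, 4.5) (r1=6.5→r2=2.5) has section circumradius 6.071 here — a regular 32-gon (perimeter = 2·32·6.071·sin(180°/32) = 38.09 mm); After the difference (first − rest): starting from the 19.5×6.5 cube, the cone at (13, 15) misses the remaining region (no effect); the cone at (0.5, 4.5) partially overlaps it — only the 39.59 mm² overlap (of its 115.06 mm²) is removed, clipping the outline — boundary = 41.88 mm. Overall, the cross-section is a single solid region. Total boundary length (outer) = 41.88 mm.

41.88 mm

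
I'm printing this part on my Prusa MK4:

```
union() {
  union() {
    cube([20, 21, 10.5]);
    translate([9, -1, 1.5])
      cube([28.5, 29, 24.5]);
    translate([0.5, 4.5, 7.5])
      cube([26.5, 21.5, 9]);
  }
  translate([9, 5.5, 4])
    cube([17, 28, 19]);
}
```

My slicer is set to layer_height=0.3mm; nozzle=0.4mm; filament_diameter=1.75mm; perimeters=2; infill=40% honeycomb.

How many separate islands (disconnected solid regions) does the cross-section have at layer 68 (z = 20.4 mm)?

1

At z = 20.4 mm: the cube is absent (z outside [0, 10.5]); the cube at (9, -1) (footprint 28.5×29) is included at this height; the cube at (0.5, 4.5) is absent (z outside [7.5, 16.5]); Taking the union: only the 28.5×29 cube at (9, -1) is present, so the union is just that shape — 1 connected region; the cube at (9, 5.5) is present — its section is the full 17×28 rectangle; Merging all regions: the regions partially overlap (shared area 382.50 mm²), so overlapping operands fuse into one piece — 1 connected region. Overall, the cross-section is a single solid region. Island count = 1.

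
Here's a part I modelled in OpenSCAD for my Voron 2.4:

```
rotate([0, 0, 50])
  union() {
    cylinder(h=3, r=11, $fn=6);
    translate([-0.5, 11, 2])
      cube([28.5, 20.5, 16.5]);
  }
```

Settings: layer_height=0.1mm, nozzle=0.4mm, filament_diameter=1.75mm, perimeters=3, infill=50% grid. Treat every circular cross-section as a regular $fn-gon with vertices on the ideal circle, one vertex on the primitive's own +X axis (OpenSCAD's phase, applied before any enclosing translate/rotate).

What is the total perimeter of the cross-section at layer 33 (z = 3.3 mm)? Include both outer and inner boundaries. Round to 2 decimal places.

At z = 3.3 mm: the cylinder is not intersected at this z (z outside [0, 3]); the cube at (-0.5, 11) (footprint 28.5×20.5) is included at this height (perimeter 98.00 mm); Combining (union): only the 28.5×20.5 cube at (-0.5, 11) is present, so the union is just that shape — boundary = 98.00 mm; (rotated 50° about Z; rotation is an isometry so areas/perimeters/island counts are preserved). Overall, the cross-section is a single solid region. Total boundary length (outer) = 98.00 mm.

98.00 mm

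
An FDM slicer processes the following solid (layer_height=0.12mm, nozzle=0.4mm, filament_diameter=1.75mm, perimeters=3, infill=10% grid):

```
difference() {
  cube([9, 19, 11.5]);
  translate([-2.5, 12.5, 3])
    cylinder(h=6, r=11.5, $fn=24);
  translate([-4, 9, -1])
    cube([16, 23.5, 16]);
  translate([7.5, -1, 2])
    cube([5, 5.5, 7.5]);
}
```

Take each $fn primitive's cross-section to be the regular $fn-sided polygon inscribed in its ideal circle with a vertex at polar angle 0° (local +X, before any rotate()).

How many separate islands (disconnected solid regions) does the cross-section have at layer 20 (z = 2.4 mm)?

1

At z = 2.4 mm: the 9×19 cube contributes its full rectangle; the cylinder at (-2.5, 12.5) is not intersected at this z (z outside [3, 9]); the cube at (-4, 9) (footprint 16×23.5) is included at this height; the 5×5.5 cube at (7.5, -1) contributes its full rectangle; Subtracting the remaining from the first: starting from the 9×19 cube, the 16×23.5 cube at (-4, 9) partially overlaps it — only the 90.00 mm² overlap (of its 376.00 mm²) is removed, clipping the outline; the 5×5.5 cube at (7.5, -1) partially overlaps it — only the 6.75 mm² overlap (of its 27.50 mm²) is removed, clipping the outline — 1 connected region. Overall, the cross-section is a single solid region. Island count = 1.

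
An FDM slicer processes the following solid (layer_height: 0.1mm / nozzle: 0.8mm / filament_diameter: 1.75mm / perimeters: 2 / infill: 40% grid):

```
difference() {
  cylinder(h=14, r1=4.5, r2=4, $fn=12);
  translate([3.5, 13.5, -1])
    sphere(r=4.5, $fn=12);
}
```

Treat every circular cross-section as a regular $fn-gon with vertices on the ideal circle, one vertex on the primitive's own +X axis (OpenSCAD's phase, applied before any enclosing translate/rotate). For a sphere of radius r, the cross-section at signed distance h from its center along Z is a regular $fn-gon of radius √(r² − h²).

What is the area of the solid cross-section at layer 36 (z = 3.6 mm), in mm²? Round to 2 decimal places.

At z = 3.6 mm: the cone (r1=4.5→r2=4) has section circumradius 4.371 here — a regular 12-gon (area = (12/2)·4.371²·sin(360°/12) = 57.33 mm²); the sphere at (3.5, 13.5) is absent (|z−center|=4.600 > r=4.5); Taking the first minus the rest: none of the subtracted shapes is present at this height, so the cone is unchanged — area = 57.33 mm². Overall, the cross-section is a single solid region. Net area = 57.33 mm².

57.33 mm²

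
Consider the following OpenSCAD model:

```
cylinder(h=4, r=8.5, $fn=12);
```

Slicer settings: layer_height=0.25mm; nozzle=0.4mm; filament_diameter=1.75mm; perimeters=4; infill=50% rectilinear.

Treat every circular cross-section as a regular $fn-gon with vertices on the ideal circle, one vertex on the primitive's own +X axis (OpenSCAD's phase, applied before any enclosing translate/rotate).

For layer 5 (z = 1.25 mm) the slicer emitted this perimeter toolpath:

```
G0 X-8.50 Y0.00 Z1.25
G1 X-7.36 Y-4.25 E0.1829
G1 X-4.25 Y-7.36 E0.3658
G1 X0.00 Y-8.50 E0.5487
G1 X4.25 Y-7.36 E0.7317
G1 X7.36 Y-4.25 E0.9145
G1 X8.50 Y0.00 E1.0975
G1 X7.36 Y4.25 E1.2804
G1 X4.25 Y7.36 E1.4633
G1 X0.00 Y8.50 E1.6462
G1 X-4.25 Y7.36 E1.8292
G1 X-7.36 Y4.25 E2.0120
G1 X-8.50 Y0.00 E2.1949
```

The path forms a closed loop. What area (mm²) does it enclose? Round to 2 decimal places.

216.71 mm²

Apply the shoelace formula to the sequence of (X, Y) vertices; enclosed area = 216.71 mm².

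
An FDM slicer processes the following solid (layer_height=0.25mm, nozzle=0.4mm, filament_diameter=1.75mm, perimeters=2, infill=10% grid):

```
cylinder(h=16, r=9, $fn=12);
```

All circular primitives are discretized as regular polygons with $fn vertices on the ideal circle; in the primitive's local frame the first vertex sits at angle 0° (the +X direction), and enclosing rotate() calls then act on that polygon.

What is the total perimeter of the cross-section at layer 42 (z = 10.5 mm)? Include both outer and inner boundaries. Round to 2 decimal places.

At z = 10.5 mm: the r=9 cylinder contributes a regular 12-gon of circumradius 9 (perimeter = 2·12·9.000·sin(180°/12) = 55.90 mm). Overall, the cross-section is a single solid region. Total boundary length (outer) = 55.90 mm.

55.90 mm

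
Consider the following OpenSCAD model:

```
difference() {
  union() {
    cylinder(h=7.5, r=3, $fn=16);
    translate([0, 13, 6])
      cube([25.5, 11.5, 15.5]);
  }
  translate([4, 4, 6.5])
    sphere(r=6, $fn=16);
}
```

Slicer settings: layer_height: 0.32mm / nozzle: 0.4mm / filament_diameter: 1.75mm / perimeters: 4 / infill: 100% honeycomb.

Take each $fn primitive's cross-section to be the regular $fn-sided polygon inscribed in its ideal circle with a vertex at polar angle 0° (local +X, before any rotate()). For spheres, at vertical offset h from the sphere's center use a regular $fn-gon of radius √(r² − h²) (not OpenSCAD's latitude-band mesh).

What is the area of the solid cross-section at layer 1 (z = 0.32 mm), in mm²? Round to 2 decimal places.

27.55 mm²

At z = 0.32 mm: the cylinder: section is a regular 16-gon, circumradius r=3 (area = (16/2)·3.000²·sin(360°/16) = 27.55 mm²); the cube at (0, 13) is not intersected at this z (z outside [6, 21.5]); Combining (union): only the r=3 cylinder is present, so the union is just that shape — area = 27.55 mm²; the sphere at (4, 4) is absent (|z−center|=6.180 > r=6); After the difference (first − rest): none of the subtracted shapes is present at this height, so the result so far is unchanged — area = 27.55 mm². Overall, the cross-section is a single solid region. Net area = 27.55 mm².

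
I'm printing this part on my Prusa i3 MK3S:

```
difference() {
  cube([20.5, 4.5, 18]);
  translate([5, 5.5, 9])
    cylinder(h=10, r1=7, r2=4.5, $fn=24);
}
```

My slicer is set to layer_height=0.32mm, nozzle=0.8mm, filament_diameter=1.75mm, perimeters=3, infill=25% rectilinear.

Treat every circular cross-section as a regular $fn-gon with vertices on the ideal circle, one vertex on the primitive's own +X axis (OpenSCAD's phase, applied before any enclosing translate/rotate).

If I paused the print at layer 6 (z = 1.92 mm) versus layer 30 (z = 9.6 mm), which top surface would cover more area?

layer 6 (z = 1.92 mm)

Layer 6 (z = 1.92): the cube (footprint 20.5×4.5) is included at this height (area 92.25 mm²); the cone at (5, 5.5) is not intersected at this z (z outside [9, 19]); Taking the first minus the rest: none of the subtracted shapes is present at this height, so the 20.5×4.5 cube is unchanged — area = 92.25 mm². So its area = 92.25 mm². Layer 30 (z = 9.6): the cube (footprint 20.5×4.5) is included at this height (area 92.25 mm²); the cone at (5, 5.5): at t=0.060 of its height the radius interpolates to r₁+(r₂−r₁)t = 6.850, giving a regular 24-gon of that circumradius (area = (24/2)·6.850²·sin(360°/24) = 145.73 mm²); Taking the first minus the rest: starting from the 20.5×4.5 cube (92.25 mm²), the cone at (5, 5.5) partially overlaps it — only the 48.16 mm² overlap (of its 145.73 mm²) is removed, clipping the outline — area = 44.09 mm². So its area = 44.09 mm². Layer 6 is larger (92.25 vs 44.09 mm²).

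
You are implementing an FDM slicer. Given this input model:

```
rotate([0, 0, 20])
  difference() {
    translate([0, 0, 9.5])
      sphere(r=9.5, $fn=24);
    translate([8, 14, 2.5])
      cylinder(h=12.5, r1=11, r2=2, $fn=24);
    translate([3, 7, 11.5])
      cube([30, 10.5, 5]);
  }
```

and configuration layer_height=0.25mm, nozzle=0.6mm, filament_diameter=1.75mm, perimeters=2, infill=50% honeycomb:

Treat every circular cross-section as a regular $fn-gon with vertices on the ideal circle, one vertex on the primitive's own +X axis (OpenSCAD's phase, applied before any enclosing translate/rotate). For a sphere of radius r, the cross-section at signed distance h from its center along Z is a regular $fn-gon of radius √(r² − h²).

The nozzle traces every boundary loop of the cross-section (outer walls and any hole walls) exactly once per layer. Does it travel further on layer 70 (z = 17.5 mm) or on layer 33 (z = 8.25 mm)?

Layer 70 (z = 17.5): the sphere: section is a regular 24-gon, circumradius = √(r²−h²) = √(9.5²−8²) = 5.123 (perimeter = 2·24·5.123·sin(180°/24) = 32.10 mm); the cone at (8, 14) is not intersected at this z (z outside [2.5, 15]); the cube at (3, 7) is absent (z outside [11.5, 16.5]); Taking the first minus the rest: none of the subtracted shapes is present at this height, so the r=9.5 sphere is unchanged — boundary = 32.10 mm; (rotated 20° about Z; rotation is an isometry so areas/perimeters/island counts are preserved). So its perimeter = 32.10 mm. Layer 33 (z = 8.25): the r=9.5 sphere slices to a regular 24-gon of circumradius 9.417 (√(r²−h²) with h=1.25 from center) (perimeter = 2·24·9.417·sin(180°/24) = 59.00 mm); the cone at (8, 14) (r1=11→r2=2) has section circumradius 6.860 here — a regular 24-gon (perimeter = 2·24·6.860·sin(180°/24) = 42.98 mm); the cube at (3, 7) does not reach this height (z outside [11.5, 16.5]); After the difference (first − rest): starting from the r=9.5 sphere, the cone at (8, 14) partially overlaps it — only the 0.09 mm² overlap (of its 146.16 mm²) is removed, clipping the outline — boundary = 59.00 mm; (whole slice rotated 20° about Z — lengths, areas and connectivity unchanged). So its perimeter = 59.00 mm. Layer 33 is larger (59.00 vs 32.10 mm).

layer 33 (z = 8.25 mm)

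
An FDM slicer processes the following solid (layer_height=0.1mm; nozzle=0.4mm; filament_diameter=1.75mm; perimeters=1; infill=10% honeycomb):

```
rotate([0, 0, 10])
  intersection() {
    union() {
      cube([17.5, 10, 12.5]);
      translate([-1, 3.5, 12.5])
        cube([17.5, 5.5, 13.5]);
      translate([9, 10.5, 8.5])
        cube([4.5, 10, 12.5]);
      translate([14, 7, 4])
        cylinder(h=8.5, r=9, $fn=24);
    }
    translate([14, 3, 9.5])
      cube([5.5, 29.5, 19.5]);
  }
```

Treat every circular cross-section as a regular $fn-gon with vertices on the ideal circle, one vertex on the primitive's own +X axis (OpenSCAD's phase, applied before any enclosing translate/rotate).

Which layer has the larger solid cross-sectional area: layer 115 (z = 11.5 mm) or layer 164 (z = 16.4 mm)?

Layer 115 (z = 11.5): the cube is present — its section is the full 17.5×10 rectangle (area 175.00 mm²); the cube at (-1, 3.5) does not reach this height (z outside [12.5, 26]); the cube at (9, 10.5) (footprint 4.5×10) is included at this height (area 45.00 mm²); the r=9 cylinder at (14, 7) contributes a regular 24-gon of circumradius 9 (area = (24/2)·9.000²·sin(360°/24) = 251.57 mm²); Merging all regions: the regions partially overlap — summed areas 471.57 mm² minus the doubly-counted overlap 138.89 mm² gives 332.68 mm² — area = 332.68 mm²; the 5.5×29.5 cube at (14, 3) contributes its full rectangle (area 162.25 mm²); Taking the intersection: the 5.5×29.5 cube at (14, 3) partially overlaps the result so far; clipping to the common part keeps 67.91 mm² — area = 67.91 mm²; (whole slice rotated 10° about Z — lengths, areas and connectivity unchanged). So its area = 67.91 mm². Layer 164 (z = 16.4): the cube is not intersected at this z (z outside [0, 12.5]); the cube at (-1, 3.5) (footprint 17.5×5.5) is included at this height (area 96.25 mm²); the cube at (9, 10.5) (footprint 4.5×10) is included at this height (area 45.00 mm²); the cylinder at (14, 7) does not reach this height (z outside [4, 12.5]); Taking the union: the 2 present regions are separate (no shared area or edge), so areas and boundary lengths simply add and each stays a separate island — area = 141.25 mm²; the cube at (14, 3) is present — its section is the full 5.5×29.5 rectangle (area 162.25 mm²); Keeping only the common overlap: the 5.5×29.5 cube at (14, 3) partially overlaps the result so far; clipping to the common part keeps 13.75 mm² — area = 13.75 mm²; (whole slice rotated 10° about Z — lengths, areas and connectivity unchanged). So its area = 13.75 mm². Layer 115 is larger (67.91 vs 13.75 mm²).

layer 115 (z = 11.5 mm)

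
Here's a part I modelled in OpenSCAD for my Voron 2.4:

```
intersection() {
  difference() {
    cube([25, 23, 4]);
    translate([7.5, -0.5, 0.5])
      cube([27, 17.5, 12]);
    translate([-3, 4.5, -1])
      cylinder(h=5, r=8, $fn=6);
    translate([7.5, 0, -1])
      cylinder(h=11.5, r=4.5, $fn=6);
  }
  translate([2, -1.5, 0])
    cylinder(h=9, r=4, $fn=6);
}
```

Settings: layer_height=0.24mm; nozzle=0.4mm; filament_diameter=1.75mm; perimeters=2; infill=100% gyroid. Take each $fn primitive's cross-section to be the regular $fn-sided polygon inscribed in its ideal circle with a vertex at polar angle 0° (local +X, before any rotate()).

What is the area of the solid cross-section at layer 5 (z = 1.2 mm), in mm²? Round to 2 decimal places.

At z = 1.2 mm: the 25×23 cube contributes its full rectangle (area 575.00 mm²); the cube at (7.5, -0.5) (footprint 27×17.5) is included at this height (area 472.50 mm²); the r=8 cylinder at (-3, 4.5) gives a regular 6-gon of circumradius 8 (constant along its height) (area = (6/2)·8.000²·sin(360°/6) = 166.28 mm²); the r=4.5 cylinder at (7.5, 0) contributes a regular 6-gon of circumradius 4.5 (area = (6/2)·4.500²·sin(360°/6) = 52.61 mm²); Subtracting the remaining from the first: starting from the 25×23 cube (575.00 mm²), the 27×17.5 cube at (7.5, -0.5) partially overlaps it — only the 297.50 mm² overlap (of its 472.50 mm²) is removed, clipping the outline; the r=8 cylinder at (-3, 4.5) partially overlaps it — only the 37.44 mm² overlap (of its 166.28 mm²) is removed, clipping the outline; the r=4.5 cylinder at (7.5, 0) partially overlaps it — only the 13.15 mm² overlap (of its 52.61 mm²) is removed, clipping the outline — area = 226.91 mm²; the r=4 cylinder at (2, -1.5) gives a regular 6-gon of circumradius 4 (constant along its height) (area = (6/2)·4.000²·sin(360°/6) = 41.57 mm²); After intersecting: the r=4 cylinder at (2, -1.5) partially overlaps the result so far; clipping to the common part keeps 1.17 mm² — area = 1.17 mm². Overall, the cross-section is a single solid region. Net area = 1.17 mm².

1.17 mm²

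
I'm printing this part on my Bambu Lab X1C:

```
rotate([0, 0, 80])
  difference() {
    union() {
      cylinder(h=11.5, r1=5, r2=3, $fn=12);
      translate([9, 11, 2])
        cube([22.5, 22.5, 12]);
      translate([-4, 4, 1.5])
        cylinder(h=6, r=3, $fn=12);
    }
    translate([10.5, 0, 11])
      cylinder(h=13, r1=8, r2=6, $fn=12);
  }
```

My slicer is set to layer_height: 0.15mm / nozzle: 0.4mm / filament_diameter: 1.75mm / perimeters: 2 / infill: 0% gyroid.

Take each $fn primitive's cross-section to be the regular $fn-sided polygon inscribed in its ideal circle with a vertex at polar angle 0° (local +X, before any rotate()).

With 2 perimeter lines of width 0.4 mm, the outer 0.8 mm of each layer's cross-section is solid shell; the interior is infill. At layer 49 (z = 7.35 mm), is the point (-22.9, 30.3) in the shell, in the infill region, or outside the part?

At z = 7.35 mm: the cone contributes a regular 12-gon of circumradius 3.722 (interpolated between r1=5 and r2=3 at t=0.639); the 22.5×22.5 cube at (9, 11) contributes its full rectangle; the r=3 cylinder at (-4, 4) gives a regular 12-gon of circumradius 3 (constant along its height); Taking the union: the regions partially overlap (shared area 2.05 mm²), so overlapping operands fuse into one piece — 2 connected regions; the cone at (10.5, 0) does not reach this height (z outside [11, 24]); Subtracting the remaining from the first: none of the subtracted shapes is present at this height, so that combined region is unchanged — 2 connected regions; (rotated 80° about Z; rotation is an isometry so areas/perimeters/island counts are preserved). Overall, the cross-section has 2 separate islands. Undo the 80° rotation: the query point maps to (25.863, 27.814) in the un-rotated model frame. The nearest boundary edge runs (31.50, 33.50)→(31.50, 11.00); distance from the point to it = 5.64 mm. (Shell/infill is judged within the island containing the point — the largest one.) The point is inside the cross-section and 5.64 mm from the nearest boundary — more than the 0.8 mm shell width (2 × 0.4), so it's in the infill interior.

infill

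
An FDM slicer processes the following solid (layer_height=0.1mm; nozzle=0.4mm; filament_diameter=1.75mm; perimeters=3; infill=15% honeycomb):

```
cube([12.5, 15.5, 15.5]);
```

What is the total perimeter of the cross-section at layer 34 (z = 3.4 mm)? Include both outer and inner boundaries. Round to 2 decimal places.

56.00 mm

At z = 3.4 mm: the 12.5×15.5 cube contributes its full rectangle (perimeter 56.00 mm). Overall, the cross-section is a single solid region. Total boundary length (outer) = 56.00 mm.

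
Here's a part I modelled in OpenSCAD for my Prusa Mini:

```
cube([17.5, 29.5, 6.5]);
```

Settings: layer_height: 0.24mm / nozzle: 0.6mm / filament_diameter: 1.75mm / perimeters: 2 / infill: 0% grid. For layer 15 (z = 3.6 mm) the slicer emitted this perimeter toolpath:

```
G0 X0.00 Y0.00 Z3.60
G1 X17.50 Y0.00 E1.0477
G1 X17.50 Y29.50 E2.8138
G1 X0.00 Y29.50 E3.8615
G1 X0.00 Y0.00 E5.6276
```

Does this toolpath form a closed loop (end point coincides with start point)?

Start point (G0): (0.00, 0.00). End point (last G1): the path returns to the start — closed.

yes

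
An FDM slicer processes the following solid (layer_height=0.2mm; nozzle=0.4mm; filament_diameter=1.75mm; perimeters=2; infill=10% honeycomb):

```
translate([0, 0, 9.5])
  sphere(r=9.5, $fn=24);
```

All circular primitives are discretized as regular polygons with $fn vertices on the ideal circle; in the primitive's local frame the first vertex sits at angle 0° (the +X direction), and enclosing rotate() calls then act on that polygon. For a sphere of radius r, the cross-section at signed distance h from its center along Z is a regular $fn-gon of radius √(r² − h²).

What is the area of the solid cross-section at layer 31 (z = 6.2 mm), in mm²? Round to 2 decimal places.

246.48 mm²

At z = 6.2 mm: the r=9.5 sphere slices to a regular 24-gon of circumradius 8.908 (√(r²−h²) with h=3.3 from center) (area = (24/2)·8.908²·sin(360°/24) = 246.48 mm²). Overall, the cross-section is a single solid region. Net area = 246.48 mm².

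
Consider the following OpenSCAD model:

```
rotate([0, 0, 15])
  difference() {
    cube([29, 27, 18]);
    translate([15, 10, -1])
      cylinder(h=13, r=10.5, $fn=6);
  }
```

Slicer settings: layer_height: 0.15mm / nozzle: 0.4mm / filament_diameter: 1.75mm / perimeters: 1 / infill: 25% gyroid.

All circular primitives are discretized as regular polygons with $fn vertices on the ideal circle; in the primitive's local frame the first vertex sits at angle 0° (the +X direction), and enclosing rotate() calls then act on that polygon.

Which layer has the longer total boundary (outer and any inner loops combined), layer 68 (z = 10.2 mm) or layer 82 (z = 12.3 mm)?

layer 68 (z = 10.2 mm)

Layer 68 (z = 10.2): the cube is present — its section is the full 29×27 rectangle (perimeter 112.00 mm); the r=10.5 cylinder at (15, 10) gives a regular 6-gon of circumradius 10.5 (constant along its height) (perimeter = 2·6·10.500·sin(180°/6) = 63.00 mm); Taking the first minus the rest: starting from the 29×27 cube, the r=10.5 cylinder at (15, 10) lies wholly inside it (removes its full 286.44 mm² and its 63.00 mm outline becomes a hole wall) — boundary (outer + 1 inner loop) = 175.00 mm; (whole slice rotated 15° about Z — lengths, areas and connectivity unchanged). So its perimeter = 175.00 mm. Layer 82 (z = 12.3): the cube (footprint 29×27) is included at this height (perimeter 112.00 mm); the cylinder at (15, 10) is not intersected at this z (z outside [-1, 12]); After the difference (first − rest): none of the subtracted shapes is present at this height, so the 29×27 cube is unchanged — boundary = 112.00 mm; (whole slice rotated 15° about Z — lengths, areas and connectivity unchanged). So its perimeter = 112.00 mm. Layer 68 is larger (175.00 vs 112.00 mm).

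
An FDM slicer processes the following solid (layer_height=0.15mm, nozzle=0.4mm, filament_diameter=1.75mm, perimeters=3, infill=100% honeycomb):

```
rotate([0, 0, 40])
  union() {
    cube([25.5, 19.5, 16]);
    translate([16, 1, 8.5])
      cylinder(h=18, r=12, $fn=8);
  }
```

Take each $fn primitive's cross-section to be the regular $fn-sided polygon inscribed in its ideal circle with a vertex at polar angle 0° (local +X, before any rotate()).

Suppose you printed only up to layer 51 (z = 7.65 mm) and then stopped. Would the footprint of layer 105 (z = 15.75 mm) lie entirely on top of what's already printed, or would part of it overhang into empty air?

Compare the two slices. At z = 7.65: the 25.5×19.5 cube contributes its full rectangle (area 497.25 mm²); the cylinder at (16, 1) is not intersected at this z (z outside [8.5, 26.5]); Taking the union: only the 25.5×19.5 cube is present, so the union is just that shape — area = 497.25 mm²; (whole slice rotated 40° about Z — lengths, areas and connectivity unchanged). At z = 15.75: the cube (footprint 25.5×19.5) is included at this height (area 497.25 mm²); the cylinder at (16, 1): section is a regular 8-gon, circumradius r=12 (area = (8/2)·12.000²·sin(360°/8) = 407.29 mm²); Combining (union): the regions partially overlap — summed areas 904.54 mm² minus the doubly-counted overlap 217.40 mm² gives 687.15 mm² — area = 687.15 mm²; (rotated 40° about Z; rotation is an isometry so areas/perimeters/island counts are preserved). Checking containment: at z = 15.75 the cross-section extends beyond the z = 7.65 cross-section by about 189.90 mm².

part overhangs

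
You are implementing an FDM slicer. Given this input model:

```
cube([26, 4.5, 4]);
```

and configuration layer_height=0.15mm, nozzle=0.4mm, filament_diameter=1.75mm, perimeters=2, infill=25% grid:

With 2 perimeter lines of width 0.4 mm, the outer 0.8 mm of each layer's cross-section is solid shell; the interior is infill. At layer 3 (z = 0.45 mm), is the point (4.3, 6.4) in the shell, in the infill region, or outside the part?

At z = 0.45 mm: the cube (footprint 26×4.5) is included at this height. Overall, the cross-section is a single solid region. The nearest boundary edge runs (26.00, 4.50)→(0.00, 4.50); distance from the point to it = 1.90 mm. The point is not inside any of the regions above, so it lies outside the cross-section (1.90 mm from the nearest boundary).

outside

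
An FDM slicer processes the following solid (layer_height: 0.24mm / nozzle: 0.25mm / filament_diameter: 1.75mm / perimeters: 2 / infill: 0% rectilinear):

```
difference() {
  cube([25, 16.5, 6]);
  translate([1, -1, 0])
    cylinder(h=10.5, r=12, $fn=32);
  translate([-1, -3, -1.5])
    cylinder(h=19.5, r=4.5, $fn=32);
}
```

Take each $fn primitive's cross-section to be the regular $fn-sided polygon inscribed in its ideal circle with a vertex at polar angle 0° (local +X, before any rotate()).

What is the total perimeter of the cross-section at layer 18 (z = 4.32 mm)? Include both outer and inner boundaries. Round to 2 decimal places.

At z = 4.32 mm: the cube (footprint 25×16.5) is included at this height (perimeter 83.00 mm); the cylinder at (1, -1): section is a regular 32-gon, circumradius r=12 (perimeter = 2·32·12.000·sin(180°/32) = 75.28 mm); the r=4.5 cylinder at (-1, -3) gives a regular 32-gon of circumradius 4.5 (constant along its height) (perimeter = 2·32·4.500·sin(180°/32) = 28.23 mm); Subtracting the remaining from the first: starting from the 25×16.5 cube, the r=12 cylinder at (1, -1) partially overlaps it — only the 111.37 mm² overlap (of its 449.49 mm²) is removed, clipping the outline; the r=4.5 cylinder at (-1, -3) misses the remaining region (no effect) — boundary = 78.02 mm. Overall, the cross-section is a single solid region. Total boundary length (outer) = 78.02 mm.

78.02 mm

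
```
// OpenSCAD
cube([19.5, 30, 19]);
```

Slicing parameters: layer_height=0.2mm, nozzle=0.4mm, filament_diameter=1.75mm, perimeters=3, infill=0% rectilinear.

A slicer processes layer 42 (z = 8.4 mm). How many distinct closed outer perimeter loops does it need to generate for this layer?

At z = 8.4 mm: the cube is present — its section is the full 19.5×30 rectangle. The result has 1 disconnected region.

1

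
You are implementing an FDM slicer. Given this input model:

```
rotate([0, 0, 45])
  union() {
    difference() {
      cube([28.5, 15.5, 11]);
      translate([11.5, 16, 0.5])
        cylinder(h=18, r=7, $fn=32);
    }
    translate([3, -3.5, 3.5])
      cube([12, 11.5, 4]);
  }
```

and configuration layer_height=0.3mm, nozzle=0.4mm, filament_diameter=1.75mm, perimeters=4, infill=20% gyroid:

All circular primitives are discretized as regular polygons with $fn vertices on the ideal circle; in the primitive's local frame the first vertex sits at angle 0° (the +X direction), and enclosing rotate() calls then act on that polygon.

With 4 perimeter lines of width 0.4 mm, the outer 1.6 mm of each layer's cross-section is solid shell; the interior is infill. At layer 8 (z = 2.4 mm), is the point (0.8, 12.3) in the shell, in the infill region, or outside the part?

At z = 2.4 mm: the cube (footprint 28.5×15.5) is included at this height; the r=7 cylinder at (11.5, 16) contributes a regular 32-gon of circumradius 7; Taking the first minus the rest: starting from the 28.5×15.5 cube, the r=7 cylinder at (11.5, 16) partially overlaps it — only the 69.50 mm² overlap (of its 152.95 mm²) is removed, clipping the outline — 1 connected region; the cube at (3, -3.5) is absent (z outside [3.5, 7.5]); Merging all regions: only the result so far is present, so the union is just that shape — 1 connected region; (whole slice rotated 45° about Z — lengths, areas and connectivity unchanged). Overall, the cross-section is a single solid region. Undo the 45° rotation: the query point maps to (9.263, 8.132) in the un-rotated model frame. The nearest boundary edge runs (8.82, 9.53)→(10.13, 9.13); distance from the point to it = 1.21 mm. The point is inside the cross-section, 1.21 mm from the nearest boundary — within the 1.6 mm shell band (4 × 0.4).

shell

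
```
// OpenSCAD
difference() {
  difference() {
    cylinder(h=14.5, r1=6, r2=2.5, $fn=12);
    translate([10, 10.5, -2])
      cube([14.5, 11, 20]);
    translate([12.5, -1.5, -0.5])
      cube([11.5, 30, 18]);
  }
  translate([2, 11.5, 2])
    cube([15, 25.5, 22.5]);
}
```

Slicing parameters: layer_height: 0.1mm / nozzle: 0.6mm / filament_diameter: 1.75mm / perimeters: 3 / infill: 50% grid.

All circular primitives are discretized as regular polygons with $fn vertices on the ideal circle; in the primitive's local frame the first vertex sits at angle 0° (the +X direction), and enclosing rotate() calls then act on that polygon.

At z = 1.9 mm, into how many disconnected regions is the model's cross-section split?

At z = 1.9 mm: the cone (r1=6→r2=2.5) has section circumradius 5.541 here — a regular 12-gon; the 14.5×11 cube at (10, 10.5) contributes its full rectangle; the cube at (12.5, -1.5) (footprint 11.5×30) is included at this height; After the difference (first − rest): starting from the cone, the 14.5×11 cube at (10, 10.5) misses the remaining region (no effect); the 11.5×30 cube at (12.5, -1.5) misses the remaining region (no effect) — 1 connected region; the cube at (2, 11.5) is absent (z outside [2, 24.5]); Subtracting the remaining from the first: none of the subtracted shapes is present at this height, so the result so far is unchanged — 1 connected region. The result has 1 disconnected region.

1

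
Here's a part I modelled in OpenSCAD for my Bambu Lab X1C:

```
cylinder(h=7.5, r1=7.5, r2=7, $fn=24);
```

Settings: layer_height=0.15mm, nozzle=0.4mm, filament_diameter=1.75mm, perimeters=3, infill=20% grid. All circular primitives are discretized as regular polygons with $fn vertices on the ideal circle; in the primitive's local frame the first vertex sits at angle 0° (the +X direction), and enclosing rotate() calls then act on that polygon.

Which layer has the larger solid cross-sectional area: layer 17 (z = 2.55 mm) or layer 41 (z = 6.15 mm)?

layer 17 (z = 2.55 mm)

Layer 17 (z = 2.55): the cone: at t=0.340 of its height the radius interpolates to r₁+(r₂−r₁)t = 7.330, giving a regular 24-gon of that circumradius (area = (24/2)·7.330²·sin(360°/24) = 166.87 mm²). So its area = 166.87 mm². Layer 41 (z = 6.15): the cone contributes a regular 24-gon of circumradius 7.090 (interpolated between r1=7.5 and r2=7 at t=0.820) (area = (24/2)·7.090²·sin(360°/24) = 156.12 mm²). So its area = 156.12 mm². Layer 17 is larger (166.87 vs 156.12 mm²).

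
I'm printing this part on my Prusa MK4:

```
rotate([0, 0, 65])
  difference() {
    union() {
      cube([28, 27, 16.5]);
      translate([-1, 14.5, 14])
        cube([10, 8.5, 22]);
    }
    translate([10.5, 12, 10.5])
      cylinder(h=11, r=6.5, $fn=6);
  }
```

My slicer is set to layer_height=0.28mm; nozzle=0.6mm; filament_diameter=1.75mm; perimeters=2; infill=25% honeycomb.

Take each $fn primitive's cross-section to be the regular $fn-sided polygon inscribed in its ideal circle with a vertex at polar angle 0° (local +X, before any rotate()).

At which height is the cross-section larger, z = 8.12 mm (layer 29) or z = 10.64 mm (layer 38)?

Layer 29 (z = 8.12): the cube (footprint 28×27) is included at this height (area 756.00 mm²); the cube at (-1, 14.5) does not reach this height (z outside [14, 36]); Taking the union: only the 28×27 cube is present, so the union is just that shape — area = 756.00 mm²; the cylinder at (10.5, 12) does not reach this height (z outside [10.5, 21.5]); Taking the first minus the rest: none of the subtracted shapes is present at this height, so that combined region is unchanged — area = 756.00 mm²; (whole slice rotated 65° about Z — lengths, areas and connectivity unchanged). So its area = 756.00 mm². Layer 38 (z = 10.64): the cube is present — its section is the full 28×27 rectangle (area 756.00 mm²); the cube at (-1, 14.5) does not reach this height (z outside [14, 36]); Combining (union): only the 28×27 cube is present, so the union is just that shape — area = 756.00 mm²; the cylinder at (10.5, 12): section is a regular 6-gon, circumradius r=6.5 (area = (6/2)·6.500²·sin(360°/6) = 109.77 mm²); After the difference (first − rest): starting from the result so far (756.00 mm²), the r=6.5 cylinder at (10.5, 12) lies wholly inside it (removes its full 109.77 mm² and its 39.00 mm outline becomes a hole wall) — area = 646.23 mm²; (rotated 65° about Z; rotation is an isometry so areas/perimeters/island counts are preserved). So its area = 646.23 mm². Layer 29 is larger (756.00 vs 646.23 mm²).

layer 29 (z = 8.12 mm)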